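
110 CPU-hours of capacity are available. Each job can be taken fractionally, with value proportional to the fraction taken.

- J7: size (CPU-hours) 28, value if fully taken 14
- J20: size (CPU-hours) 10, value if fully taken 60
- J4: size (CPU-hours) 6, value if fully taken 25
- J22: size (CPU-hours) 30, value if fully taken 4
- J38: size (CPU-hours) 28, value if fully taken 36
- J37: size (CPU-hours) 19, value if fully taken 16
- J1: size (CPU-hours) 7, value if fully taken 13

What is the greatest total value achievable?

165.6

Rank by value-to-size ratio: J20 60/10≈6, J4 25/6≈4.17, J1 13/7≈1.86, J38 36/28≈1.29, J37 16/19≈0.842, J7 14/28≈0.5, J22 4/30≈0.133.
All 10 CPU-hours of J20 fit (value 60) → 100 remain.
Take all of J4 (6 CPU-hours, value 25) → 94 CPU-hours left.
All 7 CPU-hours of J1 fit (value 13) → 87 remain.
All 28 CPU-hours of J38 fit (value 36) → 59 remain.
Take all of J37 (19 CPU-hours, value 16) → 40 CPU-hours left.
All 28 CPU-hours of J7 fit (value 14) → 12 remain.
Fill the last 12 CPU-hours with part of J22: 12/30 of it earns 1.6.
Total value = 165.6.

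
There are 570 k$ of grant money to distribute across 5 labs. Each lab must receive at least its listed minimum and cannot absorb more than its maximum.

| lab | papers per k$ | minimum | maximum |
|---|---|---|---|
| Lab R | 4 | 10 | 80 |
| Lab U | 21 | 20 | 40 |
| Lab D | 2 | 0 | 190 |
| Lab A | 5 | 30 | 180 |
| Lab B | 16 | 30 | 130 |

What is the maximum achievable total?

Meeting every minimum uses 10+20+0+30+30 = 90 k$, leaving 480.
Rank by papers per k$: Lab U 21 > Lab B 16 > Lab A 5 > Lab R 4 > Lab D 2.
Lab U takes 20 more to reach its cap of 40 — 460 left.
Lab B: +100 to 130 (cap) — 360 left.
Lab A takes 150 more to reach its cap of 180 — 210 left.
Give Lab R 70 more to hit its cap of 80 — 140 left.
Lab D: +140 (room for 190) → 140. Pool exhausted.
Total = 4×80 + 21×40 + 2×140 + 5×180 + 16×130 = 4420.

4420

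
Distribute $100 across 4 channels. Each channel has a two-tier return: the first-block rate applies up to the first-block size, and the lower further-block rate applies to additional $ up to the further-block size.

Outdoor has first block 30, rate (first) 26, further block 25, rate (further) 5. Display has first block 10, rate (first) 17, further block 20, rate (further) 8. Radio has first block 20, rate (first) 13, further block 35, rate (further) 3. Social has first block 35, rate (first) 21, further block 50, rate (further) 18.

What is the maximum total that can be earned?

2145

Rank every tier by rate: Outdoor/T1 26 > Social/T1 21 > Social/T2 18 > Display/T1 17 > Radio/T1 13 > Display/T2 8 > Outdoor/T2 5 > Radio/T2 3.
Outdoor/T1 (26): +30 ; 70 left.
Social/T1 (21): +35 ; 35 left.
Social T2 at 18: only 35 left, fill 35.
Total = 26×30 + 21×35 + 18×35 = 2145.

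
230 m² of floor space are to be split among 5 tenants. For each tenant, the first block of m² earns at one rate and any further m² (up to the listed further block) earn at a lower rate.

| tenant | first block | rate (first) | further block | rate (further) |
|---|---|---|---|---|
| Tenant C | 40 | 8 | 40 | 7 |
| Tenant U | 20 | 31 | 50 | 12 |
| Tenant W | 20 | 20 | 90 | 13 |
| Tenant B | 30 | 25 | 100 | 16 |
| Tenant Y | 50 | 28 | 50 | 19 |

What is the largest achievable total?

5080

Rank every tier by rate: Tenant U/T1 31 > Tenant Y/T1 28 > Tenant B/T1 25 > Tenant W/T1 20 > Tenant Y/T2 19 > Tenant B/T2 16 > Tenant W/T2 13 > Tenant U/T2 12 > Tenant C/T1 8 > Tenant C/T2 7.
Tenant U/T1 (31): +20 ; 210 left.
Tenant Y T1 at 28: fill all 50 ; 160 left.
Tenant B T1 at 25: fill all 30 ; 130 left.
Fill Tenant W T1 block (20 at 20) ; 110 left.
Tenant Y T2 at 19: fill all 50 ; 60 left.
Tenant B/T2: +60 of 100 at 16; pool empty.
Total = 31×20 + 28×50 + 25×30 + 20×20 + 19×50 + 16×60 = 5080.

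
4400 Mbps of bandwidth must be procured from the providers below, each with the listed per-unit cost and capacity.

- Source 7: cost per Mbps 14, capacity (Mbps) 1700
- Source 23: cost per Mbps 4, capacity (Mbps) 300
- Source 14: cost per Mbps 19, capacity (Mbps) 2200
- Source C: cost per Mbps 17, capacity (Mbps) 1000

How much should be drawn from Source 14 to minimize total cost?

1400

Cheapest first:
Source 23 at 4: take all 300 Mbps — 4100 still needed.
Source 7 at 14: take all 1700 Mbps — 2400 still needed.
Source C (17): use full 1000 — 1400 Mbps to go.
Take 1400 from Source 14 at 19 to finish.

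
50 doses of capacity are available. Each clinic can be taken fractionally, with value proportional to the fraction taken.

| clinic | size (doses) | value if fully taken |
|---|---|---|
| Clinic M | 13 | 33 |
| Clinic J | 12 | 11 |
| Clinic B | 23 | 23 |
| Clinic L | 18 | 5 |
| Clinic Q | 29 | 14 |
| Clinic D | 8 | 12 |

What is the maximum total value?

Sort by value density: Clinic M 33/13≈2.54, Clinic D 12/8≈1.5, Clinic B 23/23≈1, Clinic J 11/12≈0.917, Clinic Q 14/29≈0.483, Clinic L 5/18≈0.278.
Take all of Clinic M (13 doses, value 33) → 37 doses left.
All 8 doses of Clinic D fit (value 12) → 29 remain.
Take all of Clinic B (23 doses, value 23) → 6 doses left.
6 doses left: a 6/12 share of Clinic J gives 11×6/12 = 5.5.
Total value = 73.5.

73.5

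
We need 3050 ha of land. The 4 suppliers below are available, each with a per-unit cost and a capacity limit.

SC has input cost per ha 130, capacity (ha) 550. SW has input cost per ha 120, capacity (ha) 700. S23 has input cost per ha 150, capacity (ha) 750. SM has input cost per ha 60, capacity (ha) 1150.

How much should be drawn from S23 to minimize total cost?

650

Fill from the cheapest supplier first.
SM (60): use full 1150 — 1900 ha to go.
SW (120): use full 700 — 1200 ha to go.
SC (130): use full 550 — 650 ha to go.
S23 (150): take the remaining 650 — done.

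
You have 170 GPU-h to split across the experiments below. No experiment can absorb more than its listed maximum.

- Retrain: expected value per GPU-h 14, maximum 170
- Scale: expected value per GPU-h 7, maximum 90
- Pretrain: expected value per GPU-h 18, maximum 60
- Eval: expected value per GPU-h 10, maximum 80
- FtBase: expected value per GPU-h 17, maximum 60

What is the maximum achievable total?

Highest expected value per GPU-h first: Pretrain 18 > FtBase 17 > Retrain 14 > Eval 10 > Scale 7.
Pretrain takes 60 to reach its cap of 60 → 110 left.
FtBase: +60 to 60 (cap) → 50 left.
Only 50 left; Retrain takes them to reach 50.
Total = 14×50 + 18×60 + 17×60 = 2800.

2800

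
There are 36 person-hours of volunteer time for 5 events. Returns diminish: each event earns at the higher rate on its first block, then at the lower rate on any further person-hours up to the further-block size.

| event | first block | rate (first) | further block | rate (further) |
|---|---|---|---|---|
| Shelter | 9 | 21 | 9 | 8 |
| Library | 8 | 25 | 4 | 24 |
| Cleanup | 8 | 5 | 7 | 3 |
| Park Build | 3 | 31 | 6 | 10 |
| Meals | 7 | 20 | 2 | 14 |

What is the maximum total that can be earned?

Order all 10 blocks by rate: Park Build/first 31 > Library/first 25 > Library/second 24 > Shelter/first 21 > Meals/first 20 > Meals/second 14 > Park Build/second 10 > Shelter/second 8 > Cleanup/first 5 > Cleanup/second 3.
Park Build/first (31): +3 — 33 left.
Library first at 25: fill all 8 — 25 left.
Library/second (24): +4 — 21 left.
Shelter first at 21: fill all 9 — 12 left.
Meals first at 20: fill all 7 — 5 left.
Meals second at 14: fill all 2 — 3 left.
Park Build second at 10: only 3 left, fill 3.
Total = 31×3 + 25×8 + 24×4 + 21×9 + 20×7 + 14×2 + 10×3 = 776.

776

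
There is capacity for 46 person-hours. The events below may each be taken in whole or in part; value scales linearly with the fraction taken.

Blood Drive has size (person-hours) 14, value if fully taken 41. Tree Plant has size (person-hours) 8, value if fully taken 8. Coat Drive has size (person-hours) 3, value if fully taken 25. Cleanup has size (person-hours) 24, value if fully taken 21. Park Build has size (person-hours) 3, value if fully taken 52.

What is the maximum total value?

Sort by value density: Park Build 52/3≈17.3, Coat Drive 25/3≈8.33, Blood Drive 41/14≈2.93, Tree Plant 8/8≈1, Cleanup 21/24≈0.875.
All 3 person-hours of Park Build fit (value 52) ; 43 remain.
Coat Drive: take in full, 3 person-hours for value 25 ; 40 left.
Blood Drive: take in full, 14 person-hours for value 41 ; 26 left.
Take all of Tree Plant (8 person-hours, value 8) ; 18 person-hours left.
18 person-hours left: a 18/24 share of Cleanup gives 21×18/24 = 15.75.
Total value = 141.75.

141.75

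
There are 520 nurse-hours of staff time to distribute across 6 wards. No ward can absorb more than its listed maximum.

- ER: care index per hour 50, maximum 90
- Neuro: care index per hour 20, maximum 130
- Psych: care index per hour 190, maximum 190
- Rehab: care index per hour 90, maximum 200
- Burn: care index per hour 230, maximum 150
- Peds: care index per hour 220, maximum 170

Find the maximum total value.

Order the wards by care index per hour: Burn 230 > Peds 220 > Psych 190 > Rehab 90 > ER 50 > Neuro 20.
Burn: +150 to 150 (cap) — 370 left.
Peds: +170 to 170 (cap) — 200 left.
Give Psych 190 to hit its cap of 190 — 10 left.
Rehab: +10 (room for 200) → 10. Pool exhausted.
Total = 190×190 + 90×10 + 230×150 + 220×170 = 108900.

108900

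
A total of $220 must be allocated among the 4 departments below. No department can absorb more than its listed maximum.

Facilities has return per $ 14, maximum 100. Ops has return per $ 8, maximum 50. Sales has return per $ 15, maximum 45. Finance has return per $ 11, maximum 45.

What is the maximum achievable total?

Rank by return per $: Sales 15 > Facilities 14 > Finance 11 > Ops 8.
Sales takes 45 to reach its cap of 45 ; 175 left.
Facilities: +100 to 100 (cap) ; 75 left.
Give Finance 45 to hit its cap of 45 ; 30 left.
Ops has room for 50 but only 30 remain, so it gets 30.
Total = 14×100 + 8×30 + 15×45 + 11×45 = 2810.

2810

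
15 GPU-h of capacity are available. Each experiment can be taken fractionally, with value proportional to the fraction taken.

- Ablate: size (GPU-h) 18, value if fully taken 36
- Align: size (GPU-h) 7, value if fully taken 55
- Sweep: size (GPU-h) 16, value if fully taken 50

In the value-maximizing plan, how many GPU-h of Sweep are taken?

Best value per unit of size first: Align 55/7≈7.86, Sweep 50/16≈3.12, Ablate 36/18≈2.
Align: take in full, 7 GPU-h for value 55 → 8 left.
Only 8 GPU-h remain; take 8/16 of Sweep for value 50×8/16 = 25.

8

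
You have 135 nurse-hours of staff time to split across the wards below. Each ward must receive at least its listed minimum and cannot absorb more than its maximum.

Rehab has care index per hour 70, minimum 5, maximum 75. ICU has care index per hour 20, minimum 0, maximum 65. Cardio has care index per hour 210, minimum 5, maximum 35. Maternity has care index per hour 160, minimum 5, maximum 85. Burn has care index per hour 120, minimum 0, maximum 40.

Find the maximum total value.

22500

Meeting every minimum uses 5+0+5+5+0 = 15 nurse-hours, leaving 120.
Rank by care index per hour: Cardio 210 > Maternity 160 > Burn 120 > Rehab 70 > ICU 20.
Cardio takes 30 more to reach its cap of 35 → 90 left.
Maternity takes 80 more to reach its cap of 85 → 10 left.
Only 10 left; Burn takes them to reach 10.
Total = 70×5 + 210×35 + 160×85 + 120×10 = 22500.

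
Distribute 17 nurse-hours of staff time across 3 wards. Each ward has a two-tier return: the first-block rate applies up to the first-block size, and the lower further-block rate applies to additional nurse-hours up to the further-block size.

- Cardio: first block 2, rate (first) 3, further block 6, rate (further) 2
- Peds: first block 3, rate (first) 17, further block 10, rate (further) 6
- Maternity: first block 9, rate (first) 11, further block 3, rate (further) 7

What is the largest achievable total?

183

Treat each block as its own option and order by rate: Peds/tier1 17 > Maternity/tier1 11 > Maternity/tier2 7 > Peds/tier2 6 > Cardio/tier1 3 > Cardio/tier2 2.
Peds tier1 at 17: fill all 3 — 14 left.
Maternity/tier1 (11): +9 — 5 left.
Maternity/tier2 (7): +3 — 2 left.
Peds/tier2: +2 of 10 at 6; pool empty.
Total = 17×3 + 11×9 + 7×3 + 6×2 = 183.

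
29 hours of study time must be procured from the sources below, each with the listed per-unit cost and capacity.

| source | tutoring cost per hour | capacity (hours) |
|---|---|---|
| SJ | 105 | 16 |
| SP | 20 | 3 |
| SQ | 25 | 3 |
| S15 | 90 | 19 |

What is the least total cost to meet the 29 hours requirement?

2265

Use sources in increasing cost order.
Take 3 from SP at 20 — need 26 more.
Take 3 from SQ at 25 — need 23 more.
S15 at 90: take all 19 hours — 4 still needed.
Take 4 from SJ at 105 to finish.
Cost = 3×20 + 3×25 + 19×90 + 4×105 = 2265.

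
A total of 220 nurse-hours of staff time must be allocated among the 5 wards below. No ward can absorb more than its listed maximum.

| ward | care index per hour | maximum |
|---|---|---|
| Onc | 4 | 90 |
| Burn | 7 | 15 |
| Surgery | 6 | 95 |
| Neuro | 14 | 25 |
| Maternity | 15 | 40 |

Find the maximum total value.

1805

Rank by care index per hour: Maternity 15 > Neuro 14 > Burn 7 > Surgery 6 > Onc 4.
Maternity takes 40 to reach its cap of 40 → 180 left.
Neuro takes 25 to reach its cap of 25 → 155 left.
Burn: +15 to 15 (cap) → 140 left.
Surgery: +95 to 95 (cap) → 45 left.
Onc has room for 90 but only 45 remain, so it gets 45.
Total = 4×45 + 7×15 + 6×95 + 14×25 + 15×40 = 1805.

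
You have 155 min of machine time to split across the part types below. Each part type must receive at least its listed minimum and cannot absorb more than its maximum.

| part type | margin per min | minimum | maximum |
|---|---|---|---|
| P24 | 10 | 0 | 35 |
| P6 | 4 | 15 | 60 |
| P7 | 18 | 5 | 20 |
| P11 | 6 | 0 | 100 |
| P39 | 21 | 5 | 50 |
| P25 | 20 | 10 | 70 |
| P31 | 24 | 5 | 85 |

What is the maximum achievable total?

Meeting every minimum uses 0+15+5+0+5+10+5 = 40 min, leaving 115.
Rank by margin per min: P31 24 > P39 21 > P25 20 > P7 18 > P24 10 > P11 6 > P6 4.
P31 takes 80 more to reach its cap of 85 → 35 left.
Only 35 left; P39 takes them to reach 40.
Total = 4×15 + 18×5 + 21×40 + 20×10 + 24×85 = 3230.

3230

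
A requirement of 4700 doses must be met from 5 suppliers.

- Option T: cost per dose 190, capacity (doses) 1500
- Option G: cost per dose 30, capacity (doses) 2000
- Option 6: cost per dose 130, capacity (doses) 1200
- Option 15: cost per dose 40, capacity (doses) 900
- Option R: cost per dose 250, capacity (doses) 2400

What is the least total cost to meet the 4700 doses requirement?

366000

Use suppliers in increasing cost order.
Option G at 30: take all 2000 doses — 2700 still needed.
Option 15 (40): use full 900 — 1800 doses to go.
Option 6 at 130: take all 1200 doses — 600 still needed.
Take 600 from Option T at 190 to finish.
Option R: unused.
Cost = 2000×30 + 900×40 + 1200×130 + 600×190 = 366000.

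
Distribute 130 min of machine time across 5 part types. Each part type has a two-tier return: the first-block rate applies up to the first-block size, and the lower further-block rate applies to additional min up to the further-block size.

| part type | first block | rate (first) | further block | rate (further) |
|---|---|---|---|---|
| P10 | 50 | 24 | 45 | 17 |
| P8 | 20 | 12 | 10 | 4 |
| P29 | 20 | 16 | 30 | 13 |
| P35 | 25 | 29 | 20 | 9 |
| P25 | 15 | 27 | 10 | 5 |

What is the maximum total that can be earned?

3010

Rank every tier by rate: P35/T1 29 > P25/T1 27 > P10/T1 24 > P10/T2 17 > P29/T1 16 > P29/T2 13 > P8/T1 12 > P35/T2 9 > P25/T2 5 > P8/T2 4.
P35 T1 at 29: fill all 25 ; 105 left.
P25/T1 (27): +15 ; 90 left.
P10/T1 (24): +50 ; 40 left.
P10 T2 at 17: only 40 left, fill 40.
Total = 29×25 + 27×15 + 24×50 + 17×40 = 3010.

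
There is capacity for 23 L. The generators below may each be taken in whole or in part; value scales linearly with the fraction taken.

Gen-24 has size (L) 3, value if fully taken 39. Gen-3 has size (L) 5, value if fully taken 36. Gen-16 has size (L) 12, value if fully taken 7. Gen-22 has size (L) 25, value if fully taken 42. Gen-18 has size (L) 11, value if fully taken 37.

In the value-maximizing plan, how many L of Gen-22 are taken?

4

Best value per unit of size first: Gen-24 39/3≈13, Gen-3 36/5≈7.2, Gen-18 37/11≈3.36, Gen-22 42/25≈1.68, Gen-16 7/12≈0.583.
All 3 L of Gen-24 fit (value 39) ; 20 remain.
Take all of Gen-3 (5 L, value 36) ; 15 L left.
Gen-18: take in full, 11 L for value 37 ; 4 left.
Only 4 L remain; take 4/25 of Gen-22 for value 42×4/25 = 6.72.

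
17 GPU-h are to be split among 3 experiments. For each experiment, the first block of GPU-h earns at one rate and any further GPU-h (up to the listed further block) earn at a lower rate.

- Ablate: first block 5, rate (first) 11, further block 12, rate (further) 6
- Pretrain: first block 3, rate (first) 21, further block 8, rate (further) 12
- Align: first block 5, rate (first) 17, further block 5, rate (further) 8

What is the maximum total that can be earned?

Order all 6 blocks by rate: Pretrain/tier1 21 > Align/tier1 17 > Pretrain/tier2 12 > Ablate/tier1 11 > Align/tier2 8 > Ablate/tier2 6.
Pretrain tier1 at 21: fill all 3 → 14 left.
Align/tier1 (17): +5 → 9 left.
Pretrain tier2 at 12: fill all 8 → 1 left.
Ablate tier1 at 11: only 1 left, fill 1.
Total = 21×3 + 17×5 + 12×8 + 11×1 = 255.

255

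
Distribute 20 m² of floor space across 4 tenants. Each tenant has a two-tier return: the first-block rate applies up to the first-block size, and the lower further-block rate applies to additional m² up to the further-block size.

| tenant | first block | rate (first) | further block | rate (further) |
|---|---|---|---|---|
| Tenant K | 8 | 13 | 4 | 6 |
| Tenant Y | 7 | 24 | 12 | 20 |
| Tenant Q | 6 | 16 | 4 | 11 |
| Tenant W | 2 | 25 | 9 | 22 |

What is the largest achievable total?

456

Order all 8 blocks by rate: Tenant W/first 25 > Tenant Y/first 24 > Tenant W/second 22 > Tenant Y/second 20 > Tenant Q/first 16 > Tenant K/first 13 > Tenant Q/second 11 > Tenant K/second 6.
Tenant W first at 25: fill all 2 ; 18 left.
Tenant Y first at 24: fill all 7 ; 11 left.
Tenant W second at 22: fill all 9 ; 2 left.
Tenant Y second at 20: only 2 left, fill 2.
Total = 25×2 + 24×7 + 22×9 + 20×2 = 456.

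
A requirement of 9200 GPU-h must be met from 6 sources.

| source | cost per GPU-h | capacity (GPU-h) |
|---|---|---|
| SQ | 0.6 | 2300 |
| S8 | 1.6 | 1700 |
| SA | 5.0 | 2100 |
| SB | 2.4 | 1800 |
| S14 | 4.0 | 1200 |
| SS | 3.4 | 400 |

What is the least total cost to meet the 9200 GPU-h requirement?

23580

Fill from the cheapest source first.
SQ (0.6): use full 2300 ; 6900 GPU-h to go.
Take 1700 from S8 at 1.6 ; need 5200 more.
SB (2.4): use full 1800 ; 3400 GPU-h to go.
Take 400 from SS at 3.4 ; need 3000 more.
Take 1200 from S14 at 4.0 ; need 1800 more.
SA (5.0): take the remaining 1800 ; done.
Cost = 2300×0.6 + 1700×1.6 + 1800×2.4 + 400×3.4 + 1200×4.0 + 1800×5.0 = 23580.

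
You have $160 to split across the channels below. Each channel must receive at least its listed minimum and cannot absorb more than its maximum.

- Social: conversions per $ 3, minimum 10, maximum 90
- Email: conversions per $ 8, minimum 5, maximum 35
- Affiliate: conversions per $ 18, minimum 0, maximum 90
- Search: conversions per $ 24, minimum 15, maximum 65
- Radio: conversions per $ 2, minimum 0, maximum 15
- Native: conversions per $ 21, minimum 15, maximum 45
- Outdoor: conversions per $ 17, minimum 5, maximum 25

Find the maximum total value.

Meeting every minimum uses 10+5+0+15+0+15+5 = 50 $, leaving 110.
Order the channels by conversions per $: Search 24 > Native 21 > Affiliate 18 > Outdoor 17 > Email 8 > Social 3 > Radio 2.
Give Search 50 more to hit its cap of 65 ; 60 left.
Native: +30 to 45 (cap) ; 30 left.
Affiliate: +30 (room for 90) → 30. Pool exhausted.
Total = 3×10 + 8×5 + 18×30 + 24×65 + 21×45 + 17×5 = 3200.

3200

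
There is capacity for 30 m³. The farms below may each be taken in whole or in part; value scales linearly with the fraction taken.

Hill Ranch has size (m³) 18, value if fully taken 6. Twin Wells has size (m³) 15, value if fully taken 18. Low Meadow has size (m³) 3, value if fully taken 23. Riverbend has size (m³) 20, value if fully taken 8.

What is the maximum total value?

Sort by value density: Low Meadow 23/3≈7.67, Twin Wells 18/15≈1.2, Riverbend 8/20≈0.4, Hill Ranch 6/18≈0.333.
All 3 m³ of Low Meadow fit (value 23) ; 27 remain.
All 15 m³ of Twin Wells fit (value 18) ; 12 remain.
Only 12 m³ remain; take 12/20 of Riverbend for value 8×12/20 = 4.8.
Total value = 45.8.

45.8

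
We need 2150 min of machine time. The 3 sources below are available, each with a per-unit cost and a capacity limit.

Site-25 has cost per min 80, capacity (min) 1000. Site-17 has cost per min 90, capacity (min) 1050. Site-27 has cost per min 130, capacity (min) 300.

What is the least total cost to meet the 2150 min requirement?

Cheapest first:
Site-25 (80): use full 1000 — 1150 min to go.
Site-17 (90): use full 1050 — 100 min to go.
Site-27 at 130: take 100 of its 300 — requirement met.
Cost = 1000×80 + 1050×90 + 100×130 = 187500.

187500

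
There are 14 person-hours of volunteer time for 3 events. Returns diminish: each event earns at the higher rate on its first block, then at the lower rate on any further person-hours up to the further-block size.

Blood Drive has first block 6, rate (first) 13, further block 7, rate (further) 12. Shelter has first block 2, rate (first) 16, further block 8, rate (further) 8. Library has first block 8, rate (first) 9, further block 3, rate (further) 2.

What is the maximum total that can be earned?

Rank every tier by rate: Shelter/T1 16 > Blood Drive/T1 13 > Blood Drive/T2 12 > Library/T1 9 > Shelter/T2 8 > Library/T2 2.
Shelter/T1 (16): +2 → 12 left.
Blood Drive/T1 (13): +6 → 6 left.
Blood Drive T2 at 12: only 6 left, fill 6.
Total = 16×2 + 13×6 + 12×6 = 182.

182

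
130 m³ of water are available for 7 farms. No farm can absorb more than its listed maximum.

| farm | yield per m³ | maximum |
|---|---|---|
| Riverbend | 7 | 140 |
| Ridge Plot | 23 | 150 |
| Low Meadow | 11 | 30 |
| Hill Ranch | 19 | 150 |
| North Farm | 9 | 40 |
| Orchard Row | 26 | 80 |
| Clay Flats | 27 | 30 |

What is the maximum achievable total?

Order the farms by yield per m³: Clay Flats 27 > Orchard Row 26 > Ridge Plot 23 > Hill Ranch 19 > Low Meadow 11 > North Farm 9 > Riverbend 7.
Clay Flats takes 30 to reach its cap of 30 ; 100 left.
Orchard Row: +80 to 80 (cap) ; 20 left.
Only 20 left; Ridge Plot takes them to reach 20.
Total = 23×20 + 26×80 + 27×30 = 3350.

3350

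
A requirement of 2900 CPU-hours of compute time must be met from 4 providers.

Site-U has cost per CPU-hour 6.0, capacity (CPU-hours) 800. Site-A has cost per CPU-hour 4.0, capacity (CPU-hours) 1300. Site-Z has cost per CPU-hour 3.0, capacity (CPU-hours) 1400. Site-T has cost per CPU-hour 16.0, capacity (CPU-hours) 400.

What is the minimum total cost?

Use providers in increasing cost order.
Site-Z at 3.0: take all 1400 CPU-hours — 1500 still needed.
Site-A at 4.0: take all 1300 CPU-hours — 200 still needed.
Take 200 from Site-U at 6.0 to finish.
Site-T: unused.
Cost = 1400×3.0 + 1300×4.0 + 200×6.0 = 10600.

10600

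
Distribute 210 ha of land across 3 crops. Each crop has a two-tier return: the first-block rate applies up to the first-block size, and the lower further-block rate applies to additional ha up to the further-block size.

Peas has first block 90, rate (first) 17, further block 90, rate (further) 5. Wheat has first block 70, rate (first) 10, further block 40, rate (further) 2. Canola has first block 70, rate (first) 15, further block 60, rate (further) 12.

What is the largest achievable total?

3180

Treat each block as its own option and order by rate: Peas/first 17 > Canola/first 15 > Canola/second 12 > Wheat/first 10 > Peas/second 5 > Wheat/second 2.
Peas first at 17: fill all 90 → 120 left.
Canola/first (15): +70 → 50 left.
Canola second at 12: only 50 left, fill 50.
Total = 17×90 + 15×70 + 12×50 = 3180.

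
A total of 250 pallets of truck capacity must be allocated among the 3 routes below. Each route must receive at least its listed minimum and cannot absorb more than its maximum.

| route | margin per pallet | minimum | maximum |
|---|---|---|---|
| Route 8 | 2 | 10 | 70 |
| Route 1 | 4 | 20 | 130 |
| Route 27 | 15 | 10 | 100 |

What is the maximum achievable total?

Meeting every minimum uses 10+20+10 = 40 pallets, leaving 210.
Highest margin per pallet first: Route 27 15 > Route 1 4 > Route 8 2.
Route 27: +90 to 100 (cap) ; 120 left.
Route 1: +110 to 130 (cap) ; 10 left.
Route 8: +10 (room for 60) → 20. Pool exhausted.
Total = 2×20 + 4×130 + 15×100 = 2060.

2060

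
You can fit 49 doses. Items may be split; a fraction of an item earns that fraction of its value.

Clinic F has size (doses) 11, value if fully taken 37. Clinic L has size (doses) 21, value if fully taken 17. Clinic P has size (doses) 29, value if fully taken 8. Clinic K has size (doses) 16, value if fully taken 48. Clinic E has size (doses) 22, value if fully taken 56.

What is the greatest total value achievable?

Sort by value density: Clinic F 37/11≈3.36, Clinic K 48/16≈3, Clinic E 56/22≈2.55, Clinic L 17/21≈0.81, Clinic P 8/29≈0.276.
Clinic F: take in full, 11 doses for value 37 — 38 left.
Take all of Clinic K (16 doses, value 48) — 22 doses left.
Take all of Clinic E (22 doses, value 56) — 0 doses left.
Total value = 141.

141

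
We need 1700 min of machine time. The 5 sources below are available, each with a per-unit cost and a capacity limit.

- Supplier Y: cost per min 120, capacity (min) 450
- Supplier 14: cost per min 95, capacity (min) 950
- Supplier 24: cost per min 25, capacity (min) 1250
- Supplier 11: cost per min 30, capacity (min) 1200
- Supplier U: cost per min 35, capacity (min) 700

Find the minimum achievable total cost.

44750

Cheapest first:
Supplier 24 (25): use full 1250 — 450 min to go.
Take 450 from Supplier 11 at 30 to finish.
Supplier U, Supplier 14, Supplier Y: unused.
Cost = 1250×25 + 450×30 = 44750.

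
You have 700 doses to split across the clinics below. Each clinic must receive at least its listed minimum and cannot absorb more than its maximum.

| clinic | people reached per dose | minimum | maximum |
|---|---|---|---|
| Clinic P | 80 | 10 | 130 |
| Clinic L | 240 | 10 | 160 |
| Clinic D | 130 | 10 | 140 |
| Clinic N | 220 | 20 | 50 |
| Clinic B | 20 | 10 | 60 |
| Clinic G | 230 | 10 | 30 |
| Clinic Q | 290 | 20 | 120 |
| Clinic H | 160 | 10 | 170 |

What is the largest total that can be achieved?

Meeting every minimum uses 10+10+10+20+10+10+20+10 = 100 doses, leaving 600.
Rank by people reached per dose: Clinic Q 290 > Clinic L 240 > Clinic G 230 > Clinic N 220 > Clinic H 160 > Clinic D 130 > Clinic P 80 > Clinic B 20.
Clinic Q: +100 to 120 (cap) ; 500 left.
Clinic L takes 150 more to reach its cap of 160 ; 350 left.
Give Clinic G 20 more to hit its cap of 30 ; 330 left.
Give Clinic N 30 more to hit its cap of 50 ; 300 left.
Give Clinic H 160 more to hit its cap of 170 ; 140 left.
Clinic D takes 130 more to reach its cap of 140 ; 10 left.
Only 10 left; Clinic P takes them to reach 20.
Total = 80×20 + 240×160 + 130×140 + 220×50 + 20×10 + 230×30 + 290×120 + 160×170 = 138300.

138300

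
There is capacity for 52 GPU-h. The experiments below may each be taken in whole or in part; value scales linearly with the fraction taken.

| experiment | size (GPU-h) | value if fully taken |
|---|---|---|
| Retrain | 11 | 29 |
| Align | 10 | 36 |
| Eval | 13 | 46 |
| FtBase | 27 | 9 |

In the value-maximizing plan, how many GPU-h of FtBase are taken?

Best value per unit of size first: Align 36/10≈3.6, Eval 46/13≈3.54, Retrain 29/11≈2.64, FtBase 9/27≈0.333.
Align: take in full, 10 GPU-h for value 36 ; 42 left.
Eval: take in full, 13 GPU-h for value 46 ; 29 left.
All 11 GPU-h of Retrain fit (value 29) ; 18 remain.
18 GPU-h left: a 18/27 share of FtBase gives 9×18/27 = 6.

18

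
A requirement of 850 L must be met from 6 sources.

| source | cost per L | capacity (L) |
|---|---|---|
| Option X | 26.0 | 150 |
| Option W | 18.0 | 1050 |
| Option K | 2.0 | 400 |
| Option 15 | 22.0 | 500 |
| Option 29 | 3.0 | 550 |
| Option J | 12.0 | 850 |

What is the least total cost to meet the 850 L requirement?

2150

Cheapest first:
Option K (2.0): use full 400 → 450 L to go.
Option 29 at 3.0: take 450 of its 550 → requirement met.
Option J, Option W, Option 15, Option X: unused.
Cost = 400×2.0 + 450×3.0 = 2150.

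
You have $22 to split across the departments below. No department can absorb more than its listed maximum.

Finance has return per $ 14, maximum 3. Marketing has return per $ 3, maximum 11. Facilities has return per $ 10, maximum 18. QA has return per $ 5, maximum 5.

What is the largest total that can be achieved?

Order the departments by return per $: Finance 14 > Facilities 10 > QA 5 > Marketing 3.
Give Finance 3 to hit its cap of 3 ; 19 left.
Facilities: +18 to 18 (cap) ; 1 left.
Only 1 left; QA takes them to reach 1.
Total = 14×3 + 10×18 + 5×1 = 227.

227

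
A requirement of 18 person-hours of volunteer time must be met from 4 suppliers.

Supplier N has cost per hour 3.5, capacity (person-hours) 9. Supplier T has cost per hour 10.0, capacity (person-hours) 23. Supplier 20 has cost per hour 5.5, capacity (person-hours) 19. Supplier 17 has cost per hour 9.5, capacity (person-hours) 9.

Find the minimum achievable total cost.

Use suppliers in increasing cost order.
Supplier N at 3.5: take all 9 person-hours — 9 still needed.
Supplier 20 at 5.5: take 9 of its 19 — requirement met.
Supplier 17, Supplier T: unused.
Cost = 9×3.5 + 9×5.5 = 81.

81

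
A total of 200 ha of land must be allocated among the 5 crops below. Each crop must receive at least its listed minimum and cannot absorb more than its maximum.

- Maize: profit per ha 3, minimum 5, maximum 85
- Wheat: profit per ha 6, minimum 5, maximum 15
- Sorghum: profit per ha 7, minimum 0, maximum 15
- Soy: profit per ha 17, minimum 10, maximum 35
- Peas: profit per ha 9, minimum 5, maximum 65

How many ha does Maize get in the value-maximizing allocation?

Meeting every minimum uses 5+5+0+10+5 = 25 ha, leaving 175.
Order the crops by profit per ha: Soy 17 > Peas 9 > Sorghum 7 > Wheat 6 > Maize 3.
Soy takes 25 more to reach its cap of 35 ; 150 left.
Peas: +60 to 65 (cap) ; 90 left.
Give Sorghum 15 more to hit its cap of 15 ; 75 left.
Wheat takes 10 more to reach its cap of 15 ; 65 left.
Maize has room for 80 more but only 65 remain, so it gets 70.

70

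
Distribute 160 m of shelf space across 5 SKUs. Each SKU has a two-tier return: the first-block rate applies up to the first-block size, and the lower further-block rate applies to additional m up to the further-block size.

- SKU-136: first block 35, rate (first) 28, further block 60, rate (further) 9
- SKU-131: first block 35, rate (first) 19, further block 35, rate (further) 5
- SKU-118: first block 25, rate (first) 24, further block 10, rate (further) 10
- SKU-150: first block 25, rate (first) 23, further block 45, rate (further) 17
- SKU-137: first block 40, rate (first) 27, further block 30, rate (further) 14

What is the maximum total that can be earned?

3900

Rank every tier by rate: SKU-136/first 28 > SKU-137/first 27 > SKU-118/first 24 > SKU-150/first 23 > SKU-131/first 19 > SKU-150/second 17 > SKU-137/second 14 > SKU-118/second 10 > SKU-136/second 9 > SKU-131/second 5.
SKU-136/first (28): +35 ; 125 left.
Fill SKU-137 first block (40 at 27) ; 85 left.
SKU-118 first at 24: fill all 25 ; 60 left.
SKU-150/first (23): +25 ; 35 left.
Fill SKU-131 first block (35 at 19) ; 0 left.
Total = 28×35 + 27×40 + 24×25 + 23×25 + 19×35 = 3900.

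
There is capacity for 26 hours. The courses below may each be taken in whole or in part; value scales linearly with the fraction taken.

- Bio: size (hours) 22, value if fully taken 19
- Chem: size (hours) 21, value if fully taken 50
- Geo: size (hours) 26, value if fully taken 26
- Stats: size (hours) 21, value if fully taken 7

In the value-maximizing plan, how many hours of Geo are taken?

5

Best value per unit of size first: Chem 50/21≈2.38, Geo 26/26≈1, Bio 19/22≈0.864, Stats 7/21≈0.333.
Take all of Chem (21 hours, value 50) ; 5 hours left.
5 hours left: a 5/26 share of Geo gives 26×5/26 = 5.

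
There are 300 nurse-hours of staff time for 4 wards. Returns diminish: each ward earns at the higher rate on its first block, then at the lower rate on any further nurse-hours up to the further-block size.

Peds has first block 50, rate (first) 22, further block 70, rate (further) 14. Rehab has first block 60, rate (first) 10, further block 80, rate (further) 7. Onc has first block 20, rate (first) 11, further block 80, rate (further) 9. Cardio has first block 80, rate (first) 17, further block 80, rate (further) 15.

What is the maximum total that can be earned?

4860

Order all 8 blocks by rate: Peds/first 22 > Cardio/first 17 > Cardio/second 15 > Peds/second 14 > Onc/first 11 > Rehab/first 10 > Onc/second 9 > Rehab/second 7.
Peds/first (22): +50 → 250 left.
Cardio first at 17: fill all 80 → 170 left.
Cardio/second (15): +80 → 90 left.
Peds second at 14: fill all 70 → 20 left.
Fill Onc first block (20 at 11) → 0 left.
Total = 22×50 + 17×80 + 15×80 + 14×70 + 11×20 = 4860.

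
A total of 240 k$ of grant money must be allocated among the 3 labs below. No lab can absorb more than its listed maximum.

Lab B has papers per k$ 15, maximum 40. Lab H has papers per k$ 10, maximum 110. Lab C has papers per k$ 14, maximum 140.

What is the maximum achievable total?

Rank by papers per k$: Lab B 15 > Lab C 14 > Lab H 10.
Lab B: +40 to 40 (cap) ; 200 left.
Lab C takes 140 to reach its cap of 140 ; 60 left.
Lab H: +60 (room for 110) → 60. Pool exhausted.
Total = 15×40 + 10×60 + 14×140 = 3160.

3160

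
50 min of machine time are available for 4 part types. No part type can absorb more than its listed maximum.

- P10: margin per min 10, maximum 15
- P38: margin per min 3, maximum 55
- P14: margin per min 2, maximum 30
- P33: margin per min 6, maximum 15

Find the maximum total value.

Order the part types by margin per min: P10 10 > P33 6 > P38 3 > P14 2.
P10 takes 15 to reach its cap of 15 ; 35 left.
Give P33 15 to hit its cap of 15 ; 20 left.
P38: +20 (room for 55) → 20. Pool exhausted.
Total = 10×15 + 3×20 + 6×15 = 300.

300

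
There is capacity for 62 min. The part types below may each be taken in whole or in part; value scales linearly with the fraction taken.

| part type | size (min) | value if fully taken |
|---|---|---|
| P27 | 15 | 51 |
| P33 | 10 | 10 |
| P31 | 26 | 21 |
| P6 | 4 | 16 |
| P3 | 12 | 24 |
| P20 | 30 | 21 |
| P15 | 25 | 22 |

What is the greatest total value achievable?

Best value per unit of size first: P6 16/4≈4, P27 51/15≈3.4, P3 24/12≈2, P33 10/10≈1, P15 22/25≈0.88, P31 21/26≈0.808, P20 21/30≈0.7.
Take all of P6 (4 min, value 16) ; 58 min left.
All 15 min of P27 fit (value 51) ; 43 remain.
Take all of P3 (12 min, value 24) ; 31 min left.
All 10 min of P33 fit (value 10) ; 21 remain.
21 min left: a 21/25 share of P15 gives 22×21/25 = 18.48.
Total value = 119.48.

119.48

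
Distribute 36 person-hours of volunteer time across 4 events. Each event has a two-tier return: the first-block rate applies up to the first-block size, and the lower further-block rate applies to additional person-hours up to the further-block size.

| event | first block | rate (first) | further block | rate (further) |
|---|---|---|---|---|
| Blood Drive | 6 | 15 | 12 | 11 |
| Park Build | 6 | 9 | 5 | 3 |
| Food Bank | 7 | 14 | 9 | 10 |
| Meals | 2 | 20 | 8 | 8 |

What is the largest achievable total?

Rank every tier by rate: Meals/first 20 > Blood Drive/first 15 > Food Bank/first 14 > Blood Drive/second 11 > Food Bank/second 10 > Park Build/first 9 > Meals/second 8 > Park Build/second 3.
Fill Meals first block (2 at 20) ; 34 left.
Fill Blood Drive first block (6 at 15) ; 28 left.
Food Bank/first (14): +7 ; 21 left.
Blood Drive second at 11: fill all 12 ; 9 left.
Food Bank second at 10: fill all 9 ; 0 left.
Total = 20×2 + 15×6 + 14×7 + 11×12 + 10×9 = 450.

450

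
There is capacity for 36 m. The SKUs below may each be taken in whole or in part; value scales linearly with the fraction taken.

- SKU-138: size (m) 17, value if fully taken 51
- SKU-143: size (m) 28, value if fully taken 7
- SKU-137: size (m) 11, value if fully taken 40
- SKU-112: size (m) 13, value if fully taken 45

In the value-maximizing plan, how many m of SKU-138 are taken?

12

Sort by value density: SKU-137 40/11≈3.64, SKU-112 45/13≈3.46, SKU-138 51/17≈3, SKU-143 7/28≈0.25.
SKU-137: take in full, 11 m for value 40 — 25 left.
SKU-112: take in full, 13 m for value 45 — 12 left.
12 m left: a 12/17 share of SKU-138 gives 51×12/17 = 36.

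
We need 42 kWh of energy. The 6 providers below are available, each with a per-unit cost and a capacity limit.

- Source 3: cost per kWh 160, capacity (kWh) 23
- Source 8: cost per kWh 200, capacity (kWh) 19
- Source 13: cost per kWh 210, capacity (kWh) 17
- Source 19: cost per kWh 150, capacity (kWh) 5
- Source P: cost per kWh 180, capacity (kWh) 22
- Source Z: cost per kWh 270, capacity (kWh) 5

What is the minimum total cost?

Fill from the cheapest provider first.
Take 5 from Source 19 at 150 — need 37 more.
Source 3 at 160: take all 23 kWh — 14 still needed.
Take 14 from Source P at 180 to finish.
Source 8, Source 13, Source Z: unused.
Cost = 5×150 + 23×160 + 14×180 = 6950.

6950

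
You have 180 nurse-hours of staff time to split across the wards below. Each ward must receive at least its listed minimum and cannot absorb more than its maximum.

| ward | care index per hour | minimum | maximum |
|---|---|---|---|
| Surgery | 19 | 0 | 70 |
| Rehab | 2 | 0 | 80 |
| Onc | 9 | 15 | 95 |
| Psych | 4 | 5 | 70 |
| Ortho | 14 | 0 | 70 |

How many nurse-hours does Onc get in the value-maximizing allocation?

35

Meeting every minimum uses 0+0+15+5+0 = 20 nurse-hours, leaving 160.
Order the wards by care index per hour: Surgery 19 > Ortho 14 > Onc 9 > Psych 4 > Rehab 2.
Give Surgery 70 more to hit its cap of 70 ; 90 left.
Ortho: +70 to 70 (cap) ; 20 left.
Onc has room for 80 more but only 20 remain, so it gets 35.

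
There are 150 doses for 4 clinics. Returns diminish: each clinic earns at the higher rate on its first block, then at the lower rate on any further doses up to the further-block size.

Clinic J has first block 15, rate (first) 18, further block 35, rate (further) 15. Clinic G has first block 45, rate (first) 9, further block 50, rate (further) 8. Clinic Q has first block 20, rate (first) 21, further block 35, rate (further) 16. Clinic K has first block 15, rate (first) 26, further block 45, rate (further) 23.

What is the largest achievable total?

2975

Order all 8 blocks by rate: Clinic K/tier1 26 > Clinic K/tier2 23 > Clinic Q/tier1 21 > Clinic J/tier1 18 > Clinic Q/tier2 16 > Clinic J/tier2 15 > Clinic G/tier1 9 > Clinic G/tier2 8.
Clinic K/tier1 (26): +15 ; 135 left.
Fill Clinic K tier2 block (45 at 23) ; 90 left.
Clinic Q/tier1 (21): +20 ; 70 left.
Fill Clinic J tier1 block (15 at 18) ; 55 left.
Clinic Q/tier2 (16): +35 ; 20 left.
Clinic J tier2 at 15: only 20 left, fill 20.
Total = 26×15 + 23×45 + 21×20 + 18×15 + 16×35 + 15×20 = 2975.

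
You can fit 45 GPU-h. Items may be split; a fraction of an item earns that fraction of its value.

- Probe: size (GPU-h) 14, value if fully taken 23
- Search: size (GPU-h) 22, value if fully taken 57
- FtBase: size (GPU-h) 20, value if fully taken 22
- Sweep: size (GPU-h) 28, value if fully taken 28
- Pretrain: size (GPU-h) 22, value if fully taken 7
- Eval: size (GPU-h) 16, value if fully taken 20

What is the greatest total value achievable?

Sort by value density: Search 57/22≈2.59, Probe 23/14≈1.64, Eval 20/16≈1.25, FtBase 22/20≈1.1, Sweep 28/28≈1, Pretrain 7/22≈0.318.
Take all of Search (22 GPU-h, value 57) → 23 GPU-h left.
All 14 GPU-h of Probe fit (value 23) → 9 remain.
9 GPU-h left: a 9/16 share of Eval gives 20×9/16 = 11.25.
Total value = 91.25.

91.25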